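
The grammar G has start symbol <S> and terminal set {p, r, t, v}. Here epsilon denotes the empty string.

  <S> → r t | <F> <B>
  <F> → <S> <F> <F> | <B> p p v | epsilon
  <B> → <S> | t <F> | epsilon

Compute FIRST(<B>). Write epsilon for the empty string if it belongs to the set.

{epsilon, p, r, t}

FIRST(<S>) = {epsilon, p, r, t}  (via <F> <B>)
FIRST(<B>) = {epsilon, p, r, t}  (via <S>)
FIRST(<F>) = {epsilon, p, r, t}  (via <S> <F> <F>, <B> p p v)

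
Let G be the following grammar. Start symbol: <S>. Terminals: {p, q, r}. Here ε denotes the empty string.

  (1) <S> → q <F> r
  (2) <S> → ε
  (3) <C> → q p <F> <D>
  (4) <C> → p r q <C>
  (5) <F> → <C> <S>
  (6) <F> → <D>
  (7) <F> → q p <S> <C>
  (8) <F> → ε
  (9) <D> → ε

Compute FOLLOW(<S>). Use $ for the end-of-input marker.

{$, p, q, r}

FIRST(<S>): from <S>→q <F> r we get {q}; from <S>→ε we get {ε}. So FIRST(<S>) = {ε, q}.
FIRST(<C>): from <C>→q p <F> <D> we get {q}; from <C>→p r q <C> we get {p}. So FIRST(<C>) = {p, q}.
FIRST(<D>): from <D>→ε we get {ε}. So FIRST(<D>) = {ε}.
FIRST(<F>): from <F>→<C> <S> we get {p, q}; from <F>→<D> we get {ε}; from <F>→q p <S> <C> we get {q}; from <F>→ε we get {ε}. So FIRST(<F>) = {ε, p, q}.
FOLLOW(<S>) includes $ since <S> is the start symbol.
FOLLOW(<S>): in <F>→<C> <S>, the suffix after <S> is empty, so FOLLOW(<S>) ⊇ FOLLOW(<F>) = {q, r}; in <F>→q p <S> <C>, <S> is followed by <C> with FIRST {p, q}. Thus FOLLOW(<S>) = {$, p, q, r}.
FOLLOW(<C>): in <C>→p r q <C>, the suffix after <C> is empty (adds nothing new); in <F>→<C> <S>, <C> is followed by <S> with FIRST {ε, q}; in <F>→<C> <S>, the suffix after <C> is nullable, so FOLLOW(<C>) ⊇ FOLLOW(<F>) = {q, r}; in <F>→q p <S> <C>, the suffix after <C> is empty, so FOLLOW(<C>) ⊇ FOLLOW(<F>) = {q, r}. Thus FOLLOW(<C>) = {q, r}.
FOLLOW(<F>): in <S>→q <F> r, <F> is followed by r with FIRST {r}; in <C>→q p <F> <D>, <F> is followed by <D> with FIRST {ε}; in <C>→q p <F> <D>, the suffix after <F> is nullable, so FOLLOW(<F>) ⊇ FOLLOW(<C>) = {q, r}. Thus FOLLOW(<F>) = {q, r}.
FOLLOW(<D>): in <C>→q p <F> <D>, the suffix after <D> is empty, so FOLLOW(<D>) ⊇ FOLLOW(<C>) = {q, r}; in <F>→<D>, the suffix after <D> is empty, so FOLLOW(<D>) ⊇ FOLLOW(<F>) = {q, r}. Thus FOLLOW(<D>) = {q, r}.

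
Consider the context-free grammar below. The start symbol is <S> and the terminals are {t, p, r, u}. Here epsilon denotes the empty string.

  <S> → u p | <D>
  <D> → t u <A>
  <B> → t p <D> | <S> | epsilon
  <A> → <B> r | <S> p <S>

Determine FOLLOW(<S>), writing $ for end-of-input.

{$, p, r}

FIRST(<D>): from <D>→t u <A> we get {t}. So FIRST(<D>) = {t}.
FIRST(<S>): from <S>→u p we get {u}; from <S>→<D> we get {t}. So FIRST(<S>) = {t, u}.
FIRST(<B>): from <B>→t p <D> we get {t}; from <B>→<S> we get {t, u}; from <B>→epsilon we get {epsilon}. So FIRST(<B>) = {epsilon, t, u}.
FIRST(<A>): from <A>→<B> r we get {r, t, u}; from <A>→<S> p <S> we get {t, u}. So FIRST(<A>) = {r, t, u}.
FOLLOW(<S>) includes $ since <S> is the start symbol.
FOLLOW(<B>): in <A>→<B> r, <B> is followed by r with FIRST {r}. Thus FOLLOW(<B>) = {r}.
FOLLOW(<S>): in <B>→<S>, the suffix after <S> is empty, so FOLLOW(<S>) ⊇ FOLLOW(<B>) = {r}; in <A>→<S> p <S> (occurrence 1), <S> is followed by p <S> with FIRST {p}; in <A>→<S> p <S> (occurrence 2), the suffix after <S> is empty, so FOLLOW(<S>) ⊇ FOLLOW(<A>) = {$, p, r}. Thus FOLLOW(<S>) = {$, p, r}.
FOLLOW(<D>): in <S>→<D>, the suffix after <D> is empty, so FOLLOW(<D>) ⊇ FOLLOW(<S>) = {$, p, r}; in <B>→t p <D>, the suffix after <D> is empty, so FOLLOW(<D>) ⊇ FOLLOW(<B>) = {r}. Thus FOLLOW(<D>) = {$, p, r}.
FOLLOW(<A>): in <D>→t u <A>, the suffix after <A> is empty, so FOLLOW(<A>) ⊇ FOLLOW(<D>) = {$, p, r}. Thus FOLLOW(<A>) = {$, p, r}.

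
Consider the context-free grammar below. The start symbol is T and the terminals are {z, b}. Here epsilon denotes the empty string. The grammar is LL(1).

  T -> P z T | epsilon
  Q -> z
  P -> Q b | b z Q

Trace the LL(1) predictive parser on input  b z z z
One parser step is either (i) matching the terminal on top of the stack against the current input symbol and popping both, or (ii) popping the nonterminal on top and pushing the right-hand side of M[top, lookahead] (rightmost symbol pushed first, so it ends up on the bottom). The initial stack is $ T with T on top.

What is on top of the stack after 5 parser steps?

z

step 1: stack=$ T  input=b z z z $  — expand T -> P z T
step 2: stack=$ T z P  input=b z z z $  — expand P -> b z Q
step 3: stack=$ T z Q z b  input=b z z z $  — match b
step 4: stack=$ T z Q z  input=z z z $  — match z
step 5: stack=$ T z Q  input=z z $  — expand Q -> z
Stack after step 5: $ T z z (top = z).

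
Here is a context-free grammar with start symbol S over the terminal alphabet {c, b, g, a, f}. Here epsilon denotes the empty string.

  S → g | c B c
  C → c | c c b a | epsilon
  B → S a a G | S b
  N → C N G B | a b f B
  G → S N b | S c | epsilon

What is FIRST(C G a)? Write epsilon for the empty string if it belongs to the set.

{a, c, g}

FIRST(S) = {c, g}
FIRST(C) = {epsilon, c}
FIRST(B) = {c, g}  (via S a a G, S b)
FIRST(N) = {a, c}  (via C N G B)
FIRST(G) = {epsilon, c, g}  (via S N b, S c)
FIRST(C G a): take FIRST of each symbol in turn, carrying on past any symbol whose FIRST contains epsilon; result {a, c, g}.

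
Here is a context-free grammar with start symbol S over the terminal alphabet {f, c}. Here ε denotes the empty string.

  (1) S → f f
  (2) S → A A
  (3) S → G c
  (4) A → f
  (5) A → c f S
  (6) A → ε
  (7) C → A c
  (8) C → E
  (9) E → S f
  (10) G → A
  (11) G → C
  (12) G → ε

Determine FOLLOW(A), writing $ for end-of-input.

{$, c, f}

FIRST(A) = {ε, c, f}
FIRST(S) = {ε, c, f}  (via A A, G c)
FIRST(E) = {c, f}  (via S f)
FIRST(C) = {c, f}  (via A c, E)
FIRST(G) = {ε, c, f}  (via A, C)
FOLLOW(S) includes $ since S is the start symbol.
FOLLOW(G): in S→G c, G is followed by c with FIRST {c}. Thus FOLLOW(G) = {c}.
FOLLOW(C): in G→C, the suffix after C is empty, so FOLLOW(C) ⊇ FOLLOW(G) = {c}. Thus FOLLOW(C) = {c}.
FOLLOW(E): in C→E, the suffix after E is empty, so FOLLOW(E) ⊇ FOLLOW(C) = {c}. Thus FOLLOW(E) = {c}.
FOLLOW(S): in A→c f S, the suffix after S is empty, so FOLLOW(S) ⊇ FOLLOW(A) = {$, c, f}; in E→S f, S is followed by f with FIRST {f}. Thus FOLLOW(S) = {$, c, f}.
FOLLOW(A): in S→A A (occurrence 1), A is followed by A with FIRST {ε, c, f}; in S→A A (occurrence 1), the suffix after A is nullable, so FOLLOW(A) ⊇ FOLLOW(S) = {$, c, f}; in S→A A (occurrence 2), the suffix after A is empty, so FOLLOW(A) ⊇ FOLLOW(S) = {$, c, f}; in C→A c, A is followed by c with FIRST {c}; in G→A, the suffix after A is empty, so FOLLOW(A) ⊇ FOLLOW(G) = {c}. Thus FOLLOW(A) = {$, c, f}.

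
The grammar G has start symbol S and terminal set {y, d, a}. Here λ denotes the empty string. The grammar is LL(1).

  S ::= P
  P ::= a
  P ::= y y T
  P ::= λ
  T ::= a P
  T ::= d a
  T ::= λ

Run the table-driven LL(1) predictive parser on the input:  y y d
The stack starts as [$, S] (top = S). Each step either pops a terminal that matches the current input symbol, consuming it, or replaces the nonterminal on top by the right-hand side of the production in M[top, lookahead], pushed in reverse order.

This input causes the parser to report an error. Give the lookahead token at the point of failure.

$

step 1: stack=$ S  input=y y d $  — expand S ::= P
step 2: stack=$ P  input=y y d $  — expand P ::= y y T
step 3: stack=$ T y y  input=y y d $  — match y
step 4: stack=$ T y  input=y d $  — match y
step 5: stack=$ T  input=d $  — expand T ::= d a
step 6: stack=$ a d  input=d $  — match d
step 7: stack=$ a  input=$  — error: top is terminal a but lookahead is $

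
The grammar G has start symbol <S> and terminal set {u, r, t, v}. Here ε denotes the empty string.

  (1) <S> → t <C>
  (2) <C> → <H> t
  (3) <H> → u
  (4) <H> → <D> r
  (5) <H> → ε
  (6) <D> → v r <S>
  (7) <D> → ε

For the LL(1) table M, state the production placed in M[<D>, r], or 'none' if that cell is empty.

<D> → ε

FIRST(<S>) = {t}
FIRST(<D>) = {ε, v}
FIRST(<H>) = {ε, r, u, v}  (via <D> r)
FIRST(<C>) = {r, t, u, v}  (via <H> t)
FOLLOW(<S>) includes $ since <S> is the start symbol.
FOLLOW(<D>): in <H>→<D> r, <D> is followed by r with FIRST {r}. Thus FOLLOW(<D>) = {r}.
For <D> → v r <S>: FIRST(v r <S>) = {v}, so it goes in M[<D>, t] for t ∈ {v}.
For <D> → ε: FIRST(ε) = {ε}, so it goes in M[<D>, t] for t ∈ {}; since ε ∈ FIRST, also for every t ∈ FOLLOW(<D>) = {r}.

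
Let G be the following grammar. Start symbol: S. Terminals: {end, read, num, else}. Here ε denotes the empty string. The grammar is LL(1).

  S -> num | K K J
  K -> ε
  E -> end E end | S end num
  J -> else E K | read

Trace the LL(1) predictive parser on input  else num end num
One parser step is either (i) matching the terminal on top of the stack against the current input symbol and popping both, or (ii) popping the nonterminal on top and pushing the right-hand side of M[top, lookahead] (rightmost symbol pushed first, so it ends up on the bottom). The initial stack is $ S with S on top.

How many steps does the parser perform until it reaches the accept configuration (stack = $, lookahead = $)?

11

      Stack            Input               Action
   1  $ S              else num end num $  expand S -> K K J
   2  $ J K K          else num end num $  expand K -> ε
   3  $ J K            else num end num $  expand K -> ε
   4  $ J              else num end num $  expand J -> else E K
   5  $ K E else       else num end num $  match else
   6  $ K E            num end num $       expand E -> S end num
   7  $ K num end S    num end num $       expand S -> num
   8  $ K num end num  num end num $       match num
   9  $ K num end      end num $           match end
  10  $ K num          num $               match num
  11  $ K              $                   expand K -> ε
Accept reached after 11 steps.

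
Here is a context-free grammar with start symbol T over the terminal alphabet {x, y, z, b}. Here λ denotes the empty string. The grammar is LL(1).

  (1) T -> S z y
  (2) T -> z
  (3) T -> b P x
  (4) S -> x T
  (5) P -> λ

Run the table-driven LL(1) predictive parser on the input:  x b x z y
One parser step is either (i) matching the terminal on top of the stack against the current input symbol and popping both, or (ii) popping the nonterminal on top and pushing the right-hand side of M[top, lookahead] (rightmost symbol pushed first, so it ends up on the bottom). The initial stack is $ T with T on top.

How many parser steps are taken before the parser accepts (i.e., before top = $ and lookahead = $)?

9

step 1: stack=$ T  input=x b x z y $  — expand T -> S z y
step 2: stack=$ y z S  input=x b x z y $  — expand S -> x T
step 3: stack=$ y z T x  input=x b x z y $  — match x
step 4: stack=$ y z T  input=b x z y $  — expand T -> b P x
step 5: stack=$ y z x P b  input=b x z y $  — match b
step 6: stack=$ y z x P  input=x z y $  — expand P -> λ
step 7: stack=$ y z x  input=x z y $  — match x
step 8: stack=$ y z  input=z y $  — match z
step 9: stack=$ y  input=y $  — match y
Accept reached after 9 steps.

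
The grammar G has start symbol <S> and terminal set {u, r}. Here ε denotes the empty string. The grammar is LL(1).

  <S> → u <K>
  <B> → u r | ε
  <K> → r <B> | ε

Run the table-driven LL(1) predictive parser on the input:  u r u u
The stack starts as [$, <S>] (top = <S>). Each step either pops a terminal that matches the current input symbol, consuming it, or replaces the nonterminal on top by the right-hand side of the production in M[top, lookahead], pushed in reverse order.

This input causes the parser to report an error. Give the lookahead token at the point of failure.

step 1: stack=$ <S>  input=u r u u $  — expand <S> → u <K>
step 2: stack=$ <K> u  input=u r u u $  — match u
step 3: stack=$ <K>  input=r u u $  — expand <K> → r <B>
step 4: stack=$ <B> r  input=r u u $  — match r
step 5: stack=$ <B>  input=u u $  — expand <B> → u r
step 6: stack=$ r u  input=u u $  — match u
step 7: stack=$ r  input=u $  — error: top is terminal r but lookahead is u

u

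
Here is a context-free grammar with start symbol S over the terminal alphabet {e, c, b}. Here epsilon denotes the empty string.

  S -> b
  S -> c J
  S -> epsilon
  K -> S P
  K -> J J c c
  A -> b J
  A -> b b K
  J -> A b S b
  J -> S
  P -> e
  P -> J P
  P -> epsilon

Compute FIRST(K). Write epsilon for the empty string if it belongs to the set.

{epsilon, b, c, e}

FIRST(S) = {epsilon, b, c}
FIRST(A) = {b}
FIRST(J) = {epsilon, b, c}  (via A b S b, S)
FIRST(P) = {epsilon, b, c, e}  (via J P)
FIRST(K) = {epsilon, b, c, e}  (via S P, J J c c)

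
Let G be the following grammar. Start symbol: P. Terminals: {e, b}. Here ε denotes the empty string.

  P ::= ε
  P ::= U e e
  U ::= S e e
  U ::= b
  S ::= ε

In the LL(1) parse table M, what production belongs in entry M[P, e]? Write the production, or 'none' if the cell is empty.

P ::= U e e

FIRST(S): from S::=ε we get {ε}. So FIRST(S) = {ε}.
FIRST(U): from U::=S e e we get {e}; from U::=b we get {b}. So FIRST(U) = {b, e}.
FIRST(P): from P::=ε we get {ε}; from P::=U e e we get {b, e}. So FIRST(P) = {ε, b, e}.
FOLLOW(P) includes $ since P is the start symbol.
FOLLOW(P): P appears on no right-hand side. Thus FOLLOW(P) = {$}.
For P ::= ε: FIRST(ε) = {ε}, so it goes in M[P, t] for t ∈ {}; since ε ∈ FIRST, also for every t ∈ FOLLOW(P) = {$}.
For P ::= U e e: FIRST(U e e) = {b, e}, so it goes in M[P, t] for t ∈ {b, e}.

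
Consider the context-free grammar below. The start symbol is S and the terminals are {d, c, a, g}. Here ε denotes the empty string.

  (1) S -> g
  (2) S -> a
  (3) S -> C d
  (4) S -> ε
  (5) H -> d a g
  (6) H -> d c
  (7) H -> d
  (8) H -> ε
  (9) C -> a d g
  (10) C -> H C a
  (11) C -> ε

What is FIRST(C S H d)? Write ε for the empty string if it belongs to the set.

FIRST(H): from H->d a g we get {d}; from H->d c we get {d}; from H->d we get {d}; from H->ε we get {ε}. So FIRST(H) = {ε, d}.
FIRST(C): from C->a d g we get {a}; from C->H C a we get {a, d}; from C->ε we get {ε}. So FIRST(C) = {ε, a, d}.
FIRST(S): from S->g we get {g}; from S->a we get {a}; from S->C d we get {a, d}; from S->ε we get {ε}. So FIRST(S) = {ε, a, d, g}.
FIRST(C S H d): take FIRST of each symbol in turn, carrying on past any symbol whose FIRST contains ε; result {a, d, g}.

{a, d, g}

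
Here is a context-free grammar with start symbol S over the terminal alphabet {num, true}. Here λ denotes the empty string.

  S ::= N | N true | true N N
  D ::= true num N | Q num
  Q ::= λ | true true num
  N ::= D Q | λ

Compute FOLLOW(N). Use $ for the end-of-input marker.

{$, num, true}

FIRST(Q) = {λ, true}
FIRST(D) = {num, true}  (via Q num)
FIRST(N) = {λ, num, true}  (via D Q)
FIRST(S) = {λ, num, true}  (via N, N true)
FOLLOW(S) includes $ since S is the start symbol.
FOLLOW(S): S appears on no right-hand side. Thus FOLLOW(S) = {$}.
FOLLOW(D): in N::=D Q, D is followed by Q with FIRST {λ, true}; in N::=D Q, the suffix after D is nullable, so FOLLOW(D) ⊇ FOLLOW(N) = {$, num, true}. Thus FOLLOW(D) = {$, num, true}.
FOLLOW(N): in S::=N, the suffix after N is empty, so FOLLOW(N) ⊇ FOLLOW(S) = {$}; in S::=N true, N is followed by true with FIRST {true}; in S::=true N N (occurrence 1), N is followed by N with FIRST {λ, num, true}; in S::=true N N (occurrence 1), the suffix after N is nullable, so FOLLOW(N) ⊇ FOLLOW(S) = {$}; in S::=true N N (occurrence 2), the suffix after N is empty, so FOLLOW(N) ⊇ FOLLOW(S) = {$}; in D::=true num N, the suffix after N is empty, so FOLLOW(N) ⊇ FOLLOW(D) = {$, num, true}. Thus FOLLOW(N) = {$, num, true}.
FOLLOW(Q): in D::=Q num, Q is followed by num with FIRST {num}; in N::=D Q, the suffix after Q is empty, so FOLLOW(Q) ⊇ FOLLOW(N) = {$, num, true}. Thus FOLLOW(Q) = {$, num, true}.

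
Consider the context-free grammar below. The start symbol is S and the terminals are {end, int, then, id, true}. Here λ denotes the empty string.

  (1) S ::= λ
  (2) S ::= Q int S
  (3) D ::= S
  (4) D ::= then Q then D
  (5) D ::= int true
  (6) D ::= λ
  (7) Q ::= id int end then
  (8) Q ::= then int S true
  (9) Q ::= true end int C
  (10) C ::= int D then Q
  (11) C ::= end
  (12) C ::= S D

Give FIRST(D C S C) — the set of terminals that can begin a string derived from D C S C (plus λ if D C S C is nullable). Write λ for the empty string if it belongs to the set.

FIRST(Q) = {id, then, true}
FIRST(S) = {λ, id, then, true}  (via Q int S)
FIRST(D) = {λ, id, int, then, true}  (via S)
FIRST(C) = {λ, end, id, int, then, true}  (via S D)
FIRST(D C S C): take FIRST of each symbol in turn, carrying on past any symbol whose FIRST contains λ; result {λ, end, id, int, then, true}.

{λ, end, id, int, then, true}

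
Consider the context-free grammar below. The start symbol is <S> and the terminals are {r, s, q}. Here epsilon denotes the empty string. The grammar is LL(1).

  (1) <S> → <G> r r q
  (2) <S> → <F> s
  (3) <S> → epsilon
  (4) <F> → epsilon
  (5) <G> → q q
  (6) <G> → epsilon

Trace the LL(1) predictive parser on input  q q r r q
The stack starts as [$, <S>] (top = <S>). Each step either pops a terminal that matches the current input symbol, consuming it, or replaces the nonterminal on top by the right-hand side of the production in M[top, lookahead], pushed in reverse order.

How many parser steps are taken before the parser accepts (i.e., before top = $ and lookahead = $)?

7

step 1: stack=$ <S>  input=q q r r q $  — expand <S> → <G> r r q
step 2: stack=$ q r r <G>  input=q q r r q $  — expand <G> → q q
step 3: stack=$ q r r q q  input=q q r r q $  — match q
step 4: stack=$ q r r q  input=q r r q $  — match q
step 5: stack=$ q r r  input=r r q $  — match r
step 6: stack=$ q r  input=r q $  — match r
step 7: stack=$ q  input=q $  — match q
Accept reached after 7 steps.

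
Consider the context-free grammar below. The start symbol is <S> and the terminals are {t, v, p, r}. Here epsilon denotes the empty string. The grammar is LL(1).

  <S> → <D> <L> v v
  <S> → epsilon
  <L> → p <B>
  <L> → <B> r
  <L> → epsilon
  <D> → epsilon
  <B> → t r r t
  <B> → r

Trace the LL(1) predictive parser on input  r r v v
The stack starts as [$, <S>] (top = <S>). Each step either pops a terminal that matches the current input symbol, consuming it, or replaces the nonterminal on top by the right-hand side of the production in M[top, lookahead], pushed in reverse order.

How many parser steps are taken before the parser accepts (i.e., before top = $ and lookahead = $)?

     Stack          Input      Action
  1  $ <S>          r r v v $  expand <S> → <D> <L> v v
  2  $ v v <L> <D>  r r v v $  expand <D> → epsilon
  3  $ v v <L>      r r v v $  expand <L> → <B> r
  4  $ v v r <B>    r r v v $  expand <B> → r
  5  $ v v r r      r r v v $  match r
  6  $ v v r        r v v $    match r
  7  $ v v          v v $      match v
  8  $ v            v $        match v
Accept reached after 8 steps.

8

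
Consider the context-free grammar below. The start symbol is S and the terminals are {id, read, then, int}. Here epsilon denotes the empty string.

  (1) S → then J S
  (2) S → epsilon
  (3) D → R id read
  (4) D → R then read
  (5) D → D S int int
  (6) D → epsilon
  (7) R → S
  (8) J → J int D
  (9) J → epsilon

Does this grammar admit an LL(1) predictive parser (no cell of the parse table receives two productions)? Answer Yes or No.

No

FIRST(S) = {epsilon, then}
FIRST(D) = {epsilon, id, int, then}
FIRST(R) = {epsilon, then}
FIRST(J) = {epsilon, int}
FOLLOW(S) = {$, id, int, then}
FOLLOW(D) = {$, id, int, then}
FOLLOW(R) = {id, then}
FOLLOW(J) = {$, id, int, then}
Cell M[D, id] receives both D → R id read and D → D S int int and D → epsilon — the grammar is not LL(1).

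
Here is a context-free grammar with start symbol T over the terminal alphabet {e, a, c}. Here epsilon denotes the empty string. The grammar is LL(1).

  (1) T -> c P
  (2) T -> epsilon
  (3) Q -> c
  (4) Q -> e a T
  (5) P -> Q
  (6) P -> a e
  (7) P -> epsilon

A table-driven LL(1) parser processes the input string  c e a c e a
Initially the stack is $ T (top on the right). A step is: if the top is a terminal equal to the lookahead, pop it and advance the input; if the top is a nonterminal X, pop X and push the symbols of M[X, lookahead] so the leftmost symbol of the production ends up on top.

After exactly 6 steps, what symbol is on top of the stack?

T

step 1: stack=$ T  input=c e a c e a $  — expand T -> c P
step 2: stack=$ P c  input=c e a c e a $  — match c
step 3: stack=$ P  input=e a c e a $  — expand P -> Q
step 4: stack=$ Q  input=e a c e a $  — expand Q -> e a T
step 5: stack=$ T a e  input=e a c e a $  — match e
step 6: stack=$ T a  input=a c e a $  — match a
Stack after step 6: $ T (top = T).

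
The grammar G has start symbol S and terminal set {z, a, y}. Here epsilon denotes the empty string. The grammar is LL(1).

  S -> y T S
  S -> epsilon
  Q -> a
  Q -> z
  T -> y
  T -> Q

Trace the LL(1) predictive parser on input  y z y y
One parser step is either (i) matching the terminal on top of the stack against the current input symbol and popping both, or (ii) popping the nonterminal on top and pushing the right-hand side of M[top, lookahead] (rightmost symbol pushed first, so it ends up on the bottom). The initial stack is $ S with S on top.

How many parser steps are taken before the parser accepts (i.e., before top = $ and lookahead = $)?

      Stack    Input      Action
   1  $ S      y z y y $  expand S -> y T S
   2  $ S T y  y z y y $  match y
   3  $ S T    z y y $    expand T -> Q
   4  $ S Q    z y y $    expand Q -> z
   5  $ S z    z y y $    match z
   6  $ S      y y $      expand S -> y T S
   7  $ S T y  y y $      match y
   8  $ S T    y $        expand T -> y
   9  $ S y    y $        match y
  10  $ S      $          expand S -> epsilon
Accept reached after 10 steps.

10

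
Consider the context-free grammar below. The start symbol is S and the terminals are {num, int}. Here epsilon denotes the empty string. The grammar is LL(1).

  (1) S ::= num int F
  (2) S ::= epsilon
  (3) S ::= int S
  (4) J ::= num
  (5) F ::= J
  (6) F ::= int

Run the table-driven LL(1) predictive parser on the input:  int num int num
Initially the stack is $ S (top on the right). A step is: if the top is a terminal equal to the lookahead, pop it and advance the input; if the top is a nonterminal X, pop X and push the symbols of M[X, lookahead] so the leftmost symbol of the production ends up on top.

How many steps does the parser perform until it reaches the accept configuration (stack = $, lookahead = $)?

8

step 1: stack=$ S  input=int num int num $  — expand S ::= int S
step 2: stack=$ S int  input=int num int num $  — match int
step 3: stack=$ S  input=num int num $  — expand S ::= num int F
step 4: stack=$ F int num  input=num int num $  — match num
step 5: stack=$ F int  input=int num $  — match int
step 6: stack=$ F  input=num $  — expand F ::= J
step 7: stack=$ J  input=num $  — expand J ::= num
step 8: stack=$ num  input=num $  — match num
Accept reached after 8 steps.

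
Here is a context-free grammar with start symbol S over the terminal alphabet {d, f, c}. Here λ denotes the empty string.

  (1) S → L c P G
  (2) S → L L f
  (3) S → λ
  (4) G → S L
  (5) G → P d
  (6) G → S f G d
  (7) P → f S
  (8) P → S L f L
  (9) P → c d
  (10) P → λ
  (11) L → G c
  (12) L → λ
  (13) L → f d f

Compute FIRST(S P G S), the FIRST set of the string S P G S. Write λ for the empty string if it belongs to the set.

{λ, c, d, f}

FIRST(S): from S→L c P G we get {c, d, f}; from S→L L f we get {c, d, f}; from S→λ we get {λ}. So FIRST(S) = {λ, c, d, f}.
FIRST(G): from G→S L we get {λ, c, d, f}; from G→P d we get {c, d, f}; from G→S f G d we get {c, d, f}. So FIRST(G) = {λ, c, d, f}.
FIRST(L): from L→G c we get {c, d, f}; from L→λ we get {λ}; from L→f d f we get {f}. So FIRST(L) = {λ, c, d, f}.
FIRST(P): from P→f S we get {f}; from P→S L f L we get {c, d, f}; from P→c d we get {c}; from P→λ we get {λ}. So FIRST(P) = {λ, c, d, f}.
FIRST(S P G S): take FIRST of each symbol in turn, carrying on past any symbol whose FIRST contains λ; result {λ, c, d, f}.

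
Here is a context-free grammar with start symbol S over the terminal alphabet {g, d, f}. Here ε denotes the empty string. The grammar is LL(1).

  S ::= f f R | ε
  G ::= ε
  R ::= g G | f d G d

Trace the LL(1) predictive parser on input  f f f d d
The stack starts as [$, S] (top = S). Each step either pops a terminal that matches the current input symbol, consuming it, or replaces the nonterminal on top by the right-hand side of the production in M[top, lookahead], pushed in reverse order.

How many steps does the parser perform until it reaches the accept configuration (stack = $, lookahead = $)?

8

     Stack      Input        Action
  1  $ S        f f f d d $  expand S ::= f f R
  2  $ R f f    f f f d d $  match f
  3  $ R f      f f d d $    match f
  4  $ R        f d d $      expand R ::= f d G d
  5  $ d G d f  f d d $      match f
  6  $ d G d    d d $        match d
  7  $ d G      d $          expand G ::= ε
  8  $ d        d $          match d
Accept reached after 8 steps.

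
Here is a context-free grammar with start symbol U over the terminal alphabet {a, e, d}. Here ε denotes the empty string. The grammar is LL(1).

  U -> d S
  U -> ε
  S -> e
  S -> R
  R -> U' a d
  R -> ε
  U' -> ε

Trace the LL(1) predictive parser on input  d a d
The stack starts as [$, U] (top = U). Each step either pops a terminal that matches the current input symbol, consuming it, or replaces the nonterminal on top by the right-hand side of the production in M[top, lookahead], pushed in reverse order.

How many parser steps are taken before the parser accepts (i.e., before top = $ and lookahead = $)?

step 1: stack=$ U  input=d a d $  — expand U -> d S
step 2: stack=$ S d  input=d a d $  — match d
step 3: stack=$ S  input=a d $  — expand S -> R
step 4: stack=$ R  input=a d $  — expand R -> U' a d
step 5: stack=$ d a U'  input=a d $  — expand U' -> ε
step 6: stack=$ d a  input=a d $  — match a
step 7: stack=$ d  input=d $  — match d
Accept reached after 7 steps.

7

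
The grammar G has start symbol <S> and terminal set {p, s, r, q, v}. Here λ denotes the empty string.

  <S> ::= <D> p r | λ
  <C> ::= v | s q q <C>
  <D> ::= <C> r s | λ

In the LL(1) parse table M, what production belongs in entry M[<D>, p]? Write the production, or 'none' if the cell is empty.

<D> ::= λ

FIRST(<C>) = {s, v}
FIRST(<D>) = {λ, s, v}  (via <C> r s)
FIRST(<S>) = {λ, p, s, v}  (via <D> p r)
FOLLOW(<S>) includes $ since <S> is the start symbol.
FOLLOW(<D>): in <S>::=<D> p r, <D> is followed by p r with FIRST {p}. Thus FOLLOW(<D>) = {p}.
For <D> ::= <C> r s: FIRST(<C> r s) = {s, v}, so it goes in M[<D>, t] for t ∈ {s, v}.
For <D> ::= λ: FIRST(λ) = {λ}, so it goes in M[<D>, t] for t ∈ {}; since λ ∈ FIRST, also for every t ∈ FOLLOW(<D>) = {p}.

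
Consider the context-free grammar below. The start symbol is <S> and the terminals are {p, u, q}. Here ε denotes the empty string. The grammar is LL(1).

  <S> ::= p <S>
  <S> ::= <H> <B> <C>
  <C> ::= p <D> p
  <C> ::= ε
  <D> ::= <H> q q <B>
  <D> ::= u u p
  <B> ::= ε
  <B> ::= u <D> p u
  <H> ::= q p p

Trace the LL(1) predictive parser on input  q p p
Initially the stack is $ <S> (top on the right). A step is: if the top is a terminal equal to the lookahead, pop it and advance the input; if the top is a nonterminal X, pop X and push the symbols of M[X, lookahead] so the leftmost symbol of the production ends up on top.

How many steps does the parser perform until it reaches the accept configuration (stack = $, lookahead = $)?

step 1: stack=$ <S>  input=q p p $  — expand <S> ::= <H> <B> <C>
step 2: stack=$ <C> <B> <H>  input=q p p $  — expand <H> ::= q p p
step 3: stack=$ <C> <B> p p q  input=q p p $  — match q
step 4: stack=$ <C> <B> p p  input=p p $  — match p
step 5: stack=$ <C> <B> p  input=p $  — match p
step 6: stack=$ <C> <B>  input=$  — expand <B> ::= ε
step 7: stack=$ <C>  input=$  — expand <C> ::= ε
Accept reached after 7 steps.

7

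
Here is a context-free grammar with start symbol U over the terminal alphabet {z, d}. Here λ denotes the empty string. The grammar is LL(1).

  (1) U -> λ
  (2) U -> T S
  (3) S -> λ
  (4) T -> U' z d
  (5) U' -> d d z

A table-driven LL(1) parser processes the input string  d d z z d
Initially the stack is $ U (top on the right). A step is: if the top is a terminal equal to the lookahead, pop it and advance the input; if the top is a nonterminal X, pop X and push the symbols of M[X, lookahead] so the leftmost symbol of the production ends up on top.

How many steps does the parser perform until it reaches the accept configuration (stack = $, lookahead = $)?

step 1: stack=$ U  input=d d z z d $  — expand U -> T S
step 2: stack=$ S T  input=d d z z d $  — expand T -> U' z d
step 3: stack=$ S d z U'  input=d d z z d $  — expand U' -> d d z
step 4: stack=$ S d z z d d  input=d d z z d $  — match d
step 5: stack=$ S d z z d  input=d z z d $  — match d
step 6: stack=$ S d z z  input=z z d $  — match z
step 7: stack=$ S d z  input=z d $  — match z
step 8: stack=$ S d  input=d $  — match d
step 9: stack=$ S  input=$  — expand S -> λ
Accept reached after 9 steps.

9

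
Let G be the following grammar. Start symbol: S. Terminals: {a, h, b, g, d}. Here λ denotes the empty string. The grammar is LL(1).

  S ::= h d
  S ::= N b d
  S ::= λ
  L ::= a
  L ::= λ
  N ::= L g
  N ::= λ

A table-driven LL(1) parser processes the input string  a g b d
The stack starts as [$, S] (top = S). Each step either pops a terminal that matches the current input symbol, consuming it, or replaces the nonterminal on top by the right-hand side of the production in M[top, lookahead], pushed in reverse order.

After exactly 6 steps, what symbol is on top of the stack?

     Stack      Input      Action
  1  $ S        a g b d $  expand S ::= N b d
  2  $ d b N    a g b d $  expand N ::= L g
  3  $ d b g L  a g b d $  expand L ::= a
  4  $ d b g a  a g b d $  match a
  5  $ d b g    g b d $    match g
  6  $ d b      b d $      match b
Stack after step 6: $ d (top = d).

d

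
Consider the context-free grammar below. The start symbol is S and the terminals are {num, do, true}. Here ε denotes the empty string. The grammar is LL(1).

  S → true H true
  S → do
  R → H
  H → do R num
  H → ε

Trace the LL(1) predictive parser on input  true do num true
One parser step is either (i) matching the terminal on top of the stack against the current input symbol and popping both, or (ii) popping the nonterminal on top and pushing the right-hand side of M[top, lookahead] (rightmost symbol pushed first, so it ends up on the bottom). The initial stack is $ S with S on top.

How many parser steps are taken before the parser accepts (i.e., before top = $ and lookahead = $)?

8

     Stack            Input               Action
  1  $ S              true do num true $  expand S → true H true
  2  $ true H true    true do num true $  match true
  3  $ true H         do num true $       expand H → do R num
  4  $ true num R do  do num true $       match do
  5  $ true num R     num true $          expand R → H
  6  $ true num H     num true $          expand H → ε
  7  $ true num       num true $          match num
  8  $ true           true $              match true
Accept reached after 8 steps.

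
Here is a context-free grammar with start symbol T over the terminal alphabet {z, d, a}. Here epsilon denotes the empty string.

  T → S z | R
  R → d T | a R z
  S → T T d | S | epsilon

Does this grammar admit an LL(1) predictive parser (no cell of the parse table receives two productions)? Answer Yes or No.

No

FIRST(T) = {a, d, z}
FIRST(R) = {a, d}
FIRST(S) = {epsilon, a, d, z}
FOLLOW(T) = {$, a, d, z}
FOLLOW(R) = {$, a, d, z}
FOLLOW(S) = {z}
Cell M[S, a] receives both S → T T d and S → S — the grammar is not LL(1).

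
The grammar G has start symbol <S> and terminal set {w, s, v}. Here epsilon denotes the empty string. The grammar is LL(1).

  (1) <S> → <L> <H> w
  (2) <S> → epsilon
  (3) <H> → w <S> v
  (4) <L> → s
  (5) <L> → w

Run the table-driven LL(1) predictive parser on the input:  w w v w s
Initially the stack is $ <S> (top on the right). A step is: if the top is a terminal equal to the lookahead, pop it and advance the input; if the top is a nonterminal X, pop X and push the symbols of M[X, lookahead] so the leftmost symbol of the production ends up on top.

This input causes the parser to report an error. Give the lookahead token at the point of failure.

s

step 1: stack=$ <S>  input=w w v w s $  — expand <S> → <L> <H> w
step 2: stack=$ w <H> <L>  input=w w v w s $  — expand <L> → w
step 3: stack=$ w <H> w  input=w w v w s $  — match w
step 4: stack=$ w <H>  input=w v w s $  — expand <H> → w <S> v
step 5: stack=$ w v <S> w  input=w v w s $  — match w
step 6: stack=$ w v <S>  input=v w s $  — expand <S> → epsilon
step 7: stack=$ w v  input=v w s $  — match v
step 8: stack=$ w  input=w s $  — match w
step 9: stack=$  input=s $  — error: stack empty but input remains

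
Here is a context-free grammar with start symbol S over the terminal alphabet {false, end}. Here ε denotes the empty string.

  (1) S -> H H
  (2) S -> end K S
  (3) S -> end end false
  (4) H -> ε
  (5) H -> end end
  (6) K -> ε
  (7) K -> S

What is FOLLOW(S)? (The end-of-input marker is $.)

FIRST(H): from H->ε we get {ε}; from H->end end we get {end}. So FIRST(H) = {ε, end}.
FIRST(S): from S->H H we get {ε, end}; from S->end K S we get {end}; from S->end end false we get {end}. So FIRST(S) = {ε, end}.
FIRST(K): from K->ε we get {ε}; from K->S we get {ε, end}. So FIRST(K) = {ε, end}.
FOLLOW(S) includes $ since S is the start symbol.
FOLLOW(S): in S->end K S, the suffix after S is empty (adds nothing new); in K->S, the suffix after S is empty, so FOLLOW(S) ⊇ FOLLOW(K) = {$, end}. Thus FOLLOW(S) = {$, end}.
FOLLOW(H): in S->H H (occurrence 1), H is followed by H with FIRST {ε, end}; in S->H H (occurrence 1), the suffix after H is nullable, so FOLLOW(H) ⊇ FOLLOW(S) = {$, end}; in S->H H (occurrence 2), the suffix after H is empty, so FOLLOW(H) ⊇ FOLLOW(S) = {$, end}. Thus FOLLOW(H) = {$, end}.
FOLLOW(K): in S->end K S, K is followed by S with FIRST {ε, end}; in S->end K S, the suffix after K is nullable, so FOLLOW(K) ⊇ FOLLOW(S) = {$, end}. Thus FOLLOW(K) = {$, end}.

{$, end}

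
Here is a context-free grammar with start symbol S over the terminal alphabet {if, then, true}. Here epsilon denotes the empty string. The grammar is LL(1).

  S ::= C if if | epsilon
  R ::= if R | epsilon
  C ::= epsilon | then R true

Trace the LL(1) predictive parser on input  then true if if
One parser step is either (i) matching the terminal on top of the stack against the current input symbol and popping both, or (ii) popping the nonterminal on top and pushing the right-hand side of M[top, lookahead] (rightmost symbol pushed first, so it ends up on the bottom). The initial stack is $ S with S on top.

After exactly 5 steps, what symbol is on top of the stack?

if

     Stack                Input              Action
  1  $ S                  then true if if $  expand S ::= C if if
  2  $ if if C            then true if if $  expand C ::= then R true
  3  $ if if true R then  then true if if $  match then
  4  $ if if true R       true if if $       expand R ::= epsilon
  5  $ if if true         true if if $       match true
Stack after step 5: $ if if (top = if).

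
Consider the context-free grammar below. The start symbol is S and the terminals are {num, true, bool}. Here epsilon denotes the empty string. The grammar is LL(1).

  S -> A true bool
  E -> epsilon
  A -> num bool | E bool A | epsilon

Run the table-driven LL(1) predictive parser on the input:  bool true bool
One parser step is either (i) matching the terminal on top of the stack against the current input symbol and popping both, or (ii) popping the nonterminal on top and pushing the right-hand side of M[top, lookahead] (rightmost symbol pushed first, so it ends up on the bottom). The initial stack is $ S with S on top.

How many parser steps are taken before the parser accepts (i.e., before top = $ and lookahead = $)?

     Stack                 Input             Action
  1  $ S                   bool true bool $  expand S -> A true bool
  2  $ bool true A         bool true bool $  expand A -> E bool A
  3  $ bool true A bool E  bool true bool $  expand E -> epsilon
  4  $ bool true A bool    bool true bool $  match bool
  5  $ bool true A         true bool $       expand A -> epsilon
  6  $ bool true           true bool $       match true
  7  $ bool                bool $            match bool
Accept reached after 7 steps.

7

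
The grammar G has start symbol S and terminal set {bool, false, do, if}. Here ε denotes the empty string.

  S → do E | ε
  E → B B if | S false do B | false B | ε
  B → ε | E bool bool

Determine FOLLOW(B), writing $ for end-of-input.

FIRST(S) = {ε, do}
FIRST(E) = {ε, bool, do, false, if}  (via B B if, S false do B)
FIRST(B) = {ε, bool, do, false, if}  (via E bool bool)
FOLLOW(S) includes $ since S is the start symbol.
FOLLOW(S): in E→S false do B, S is followed by false do B with FIRST {false}. Thus FOLLOW(S) = {$, false}.
FOLLOW(E): in S→do E, the suffix after E is empty, so FOLLOW(E) ⊇ FOLLOW(S) = {$, false}; in B→E bool bool, E is followed by bool bool with FIRST {bool}. Thus FOLLOW(E) = {$, bool, false}.
FOLLOW(B): in E→B B if (occurrence 1), B is followed by B if with FIRST {bool, do, false, if}; in E→B B if (occurrence 2), B is followed by if with FIRST {if}; in E→S false do B, the suffix after B is empty, so FOLLOW(B) ⊇ FOLLOW(E) = {$, bool, false}; in E→false B, the suffix after B is empty, so FOLLOW(B) ⊇ FOLLOW(E) = {$, bool, false}. Thus FOLLOW(B) = {$, bool, do, false, if}.

{$, bool, do, false, if}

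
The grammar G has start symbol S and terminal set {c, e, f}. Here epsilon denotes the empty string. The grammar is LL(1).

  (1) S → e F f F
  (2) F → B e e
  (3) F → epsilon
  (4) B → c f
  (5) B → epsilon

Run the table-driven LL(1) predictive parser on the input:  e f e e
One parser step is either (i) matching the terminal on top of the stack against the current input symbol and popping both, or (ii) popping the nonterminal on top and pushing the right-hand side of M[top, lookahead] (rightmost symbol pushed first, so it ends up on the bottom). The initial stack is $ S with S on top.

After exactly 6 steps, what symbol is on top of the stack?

     Stack      Input      Action
  1  $ S        e f e e $  expand S → e F f F
  2  $ F f F e  e f e e $  match e
  3  $ F f F    f e e $    expand F → epsilon
  4  $ F f      f e e $    match f
  5  $ F        e e $      expand F → B e e
  6  $ e e B    e e $      expand B → epsilon
Stack after step 6: $ e e (top = e).

e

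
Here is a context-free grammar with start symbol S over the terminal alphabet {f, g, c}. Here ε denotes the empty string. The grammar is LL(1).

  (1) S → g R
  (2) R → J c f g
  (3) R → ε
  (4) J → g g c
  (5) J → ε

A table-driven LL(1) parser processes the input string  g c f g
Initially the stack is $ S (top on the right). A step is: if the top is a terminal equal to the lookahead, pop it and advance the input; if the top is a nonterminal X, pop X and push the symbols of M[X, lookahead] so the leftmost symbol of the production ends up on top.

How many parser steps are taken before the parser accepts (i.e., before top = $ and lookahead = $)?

7

     Stack      Input      Action
  1  $ S        g c f g $  expand S → g R
  2  $ R g      g c f g $  match g
  3  $ R        c f g $    expand R → J c f g
  4  $ g f c J  c f g $    expand J → ε
  5  $ g f c    c f g $    match c
  6  $ g f      f g $      match f
  7  $ g        g $        match g
Accept reached after 7 steps.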